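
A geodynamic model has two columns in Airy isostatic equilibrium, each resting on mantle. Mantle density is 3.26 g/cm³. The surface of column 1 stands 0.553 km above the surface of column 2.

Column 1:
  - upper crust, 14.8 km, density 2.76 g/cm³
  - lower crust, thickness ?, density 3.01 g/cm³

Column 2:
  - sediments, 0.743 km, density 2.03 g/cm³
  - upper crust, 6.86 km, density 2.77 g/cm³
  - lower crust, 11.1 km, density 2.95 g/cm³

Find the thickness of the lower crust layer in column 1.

Take the compensation level at the base of the deeper column (depth z_c below the surface of column 1) and equate Σ ρ_i t_i down to z_c; mantle fills any gap and the z_c terms cancel.
Column 1: 14.8×2.76 + x×3.01 + (z_c − 14.8 − x)×3.26
Column 2: 0.553×0 + 0.743×2.03 + 6.86×2.77 + 11.1×2.95 + (z_c − 0.553 − 18.703)×3.26
The z_c×3.26 term appears on both sides and cancels. Collect the known terms of each column as K = Σ(ρt)_known − 3.26 × (depth of known layers): K_1 = 40.848 − 3.26×14.8 = −7.4; K_2 = 53.25549 − 3.26×(0.553 + 18.703) = −9.51907.
Balance: K_1 − x×(3.26 − 3.01) = K_2, so x = (K_1 − K_2)/(3.26 − 3.01) = 2.11907/0.25 = 8.48 km.

8.48 km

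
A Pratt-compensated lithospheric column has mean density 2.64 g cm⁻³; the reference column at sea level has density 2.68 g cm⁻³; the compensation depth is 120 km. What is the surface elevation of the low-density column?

ρ_ref D = ρ (D + h) → h = D (ρ_ref − ρ)/ρ.
h = 120 km × (2.68 − 2.64)/2.64 = 1.82 km.

1.82 km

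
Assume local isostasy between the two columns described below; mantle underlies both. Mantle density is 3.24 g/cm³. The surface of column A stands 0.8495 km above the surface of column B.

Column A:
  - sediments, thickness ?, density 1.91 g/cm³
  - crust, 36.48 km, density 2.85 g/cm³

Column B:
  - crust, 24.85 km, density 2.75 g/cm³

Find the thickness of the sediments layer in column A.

Take the compensation level at the base of the deeper column (depth z_c below the surface of column A) and equate Σ ρ_i t_i down to z_c; mantle fills any gap and the z_c terms cancel.
Column A: x×1.91 + 36.48×2.85 + (z_c − 36.48 − x)×3.24
Column B: 0.8495×0 + 24.85×2.75 + (z_c − 0.8495 − 24.85)×3.24
The z_c×3.24 term appears on both sides and cancels. Collect the known terms of each column as K = Σ(ρt)_known − 3.24 × (depth of known layers): K_A = 103.968 − 3.24×36.48 = −14.2272; K_B = 68.3375 − 3.24×(0.8495 + 24.85) = −14.92888.
Balance: K_A − x×(3.24 − 1.91) = K_B, so x = (K_A − K_B)/(3.24 − 1.91) = 0.70168/1.33 = 0.528 km.

0.528 km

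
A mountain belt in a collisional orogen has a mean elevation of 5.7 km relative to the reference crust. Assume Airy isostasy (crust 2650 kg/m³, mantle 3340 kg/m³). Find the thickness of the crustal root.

21.9 km

For local isostatic compensation: the weight of the topography is balanced by the buoyancy of the root, ρ_c h = (ρ_m − ρ_c) r.
r = h · ρ_c / (ρ_m − ρ_c) = 5.7 km × 2650 / (3340 − 2650) = 21.9 km.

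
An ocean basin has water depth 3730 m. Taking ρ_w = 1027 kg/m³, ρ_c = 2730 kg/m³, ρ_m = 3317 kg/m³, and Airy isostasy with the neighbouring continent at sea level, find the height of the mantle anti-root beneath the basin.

10800 m

In Airy isostatic equilibrium: replacing crust with seawater at the top is compensated by replacing crust with mantle at the base: d (ρ_c − ρ_w) = a (ρ_m − ρ_c).
a = d (ρ_c − ρ_w)/(ρ_m − ρ_c) = 3730 m × 1703/587 = 10800 m.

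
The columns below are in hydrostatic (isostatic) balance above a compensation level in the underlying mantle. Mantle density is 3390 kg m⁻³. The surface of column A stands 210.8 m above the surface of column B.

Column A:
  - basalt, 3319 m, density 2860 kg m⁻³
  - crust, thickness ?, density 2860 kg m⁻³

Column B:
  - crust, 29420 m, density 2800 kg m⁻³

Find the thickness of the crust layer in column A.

Take the compensation level at the base of the deeper column (depth z_c below the surface of column A) and equate Σ ρ_i t_i down to z_c; mantle fills any gap and the z_c terms cancel.
Column A: 3319×2860 + x×2860 + (z_c − 3319 − x)×3390
Column B: 210.8×0 + 29420×2800 + (z_c − 210.8 − 29420)×3390
The z_c×3390 term appears on both sides and cancels. Collect the known terms of each column as K = Σ(ρt)_known − 3390 × (depth of known layers): K_A = 9492340 − 3390×3319 = −1759070; K_B = 82376000 − 3390×(210.8 + 29420) = −18072412.
Balance: K_A − x×(3390 − 2860) = K_B, so x = (K_A − K_B)/(3390 − 2860) = 16313300/530 = 30800 m.

30800 m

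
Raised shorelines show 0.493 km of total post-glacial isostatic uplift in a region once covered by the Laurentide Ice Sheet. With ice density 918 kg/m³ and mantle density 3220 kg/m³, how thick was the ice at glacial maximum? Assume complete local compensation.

u = t ρ_ice/ρ_m → t = u ρ_m/ρ_ice = 0.493 km × 3220/918 = 1.73 km.

1.73 km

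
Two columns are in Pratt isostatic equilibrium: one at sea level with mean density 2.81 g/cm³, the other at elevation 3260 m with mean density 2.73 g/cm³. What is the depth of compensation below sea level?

111000 m

ρ_ref D = ρ (D + h) → D (ρ_ref − ρ) = ρ h.
D = ρ h/(ρ_ref − ρ) = 2.73 × 3260 m/(2.81 − 2.73) = 111000 m.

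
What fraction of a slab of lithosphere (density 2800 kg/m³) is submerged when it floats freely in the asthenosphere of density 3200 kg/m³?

Submerged fraction = ρ_obj/ρ_fluid = 2800/3200 = 87.5%.

87.5%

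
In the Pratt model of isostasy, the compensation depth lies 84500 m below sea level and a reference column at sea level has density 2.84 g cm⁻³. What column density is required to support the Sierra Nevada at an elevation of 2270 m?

2.77 g cm⁻³

Pratt balance: ρ_ref D = ρ (D + h).
ρ = ρ_ref D/(D + h) = 2.84 × 84500 m/(84500 m + 2270 m) = 2.77 g cm⁻³.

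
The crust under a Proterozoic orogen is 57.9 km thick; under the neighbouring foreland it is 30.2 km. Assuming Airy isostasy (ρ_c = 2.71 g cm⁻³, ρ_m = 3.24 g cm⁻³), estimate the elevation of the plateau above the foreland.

4.53 km

Excess crust Δ = 57.9 km − 30.2 km = 27.7 km, split between elevation h and root r with h + r = Δ.
Airy balance ρ_c h = (ρ_m − ρ_c) r gives r = h ρ_c/(ρ_m − ρ_c), so h (1 + ρ_c/(ρ_m − ρ_c)) = Δ, i.e. h = Δ (ρ_m − ρ_c)/ρ_m.
h = 27.7 km × 0.53/3.24 = 4.53 km.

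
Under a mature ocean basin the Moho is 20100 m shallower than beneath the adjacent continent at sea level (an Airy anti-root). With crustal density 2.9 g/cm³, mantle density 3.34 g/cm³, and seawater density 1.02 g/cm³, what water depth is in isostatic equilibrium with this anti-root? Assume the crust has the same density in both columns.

Replacing a thickness d of crust by seawater at the top must be balanced by replacing crust with mantle at the base: d (ρ_c − ρ_w) = a (ρ_m − ρ_c).
d = a (ρ_m − ρ_c)/(ρ_c − ρ_w) = 20100 m × 0.44/1.88 = 4700 m.

4700 m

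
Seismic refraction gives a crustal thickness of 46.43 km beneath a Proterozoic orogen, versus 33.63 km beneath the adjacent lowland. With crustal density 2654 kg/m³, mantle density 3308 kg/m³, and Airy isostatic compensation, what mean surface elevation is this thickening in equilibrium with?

Excess crust Δ = 46.43 km − 33.63 km = 12.8 km, split between elevation h and root r with h + r = Δ.
Airy balance ρ_c h = (ρ_m − ρ_c) r gives r = h ρ_c/(ρ_m − ρ_c), so h (1 + ρ_c/(ρ_m − ρ_c)) = Δ, i.e. h = Δ (ρ_m − ρ_c)/ρ_m.
h = 12.8 km × 654/3308 = 2.53 km.

2.53 km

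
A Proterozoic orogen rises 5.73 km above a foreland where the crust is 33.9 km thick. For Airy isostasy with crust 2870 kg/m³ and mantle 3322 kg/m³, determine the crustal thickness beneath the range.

76 km

Root depth r = h ρ_c / (ρ_m − ρ_c) = 5.73 km × 2870 / 452 = 36.38 km.
Total thickness = T + h + r = 33.9 km + 5.73 km + 36.38 km = 76 km.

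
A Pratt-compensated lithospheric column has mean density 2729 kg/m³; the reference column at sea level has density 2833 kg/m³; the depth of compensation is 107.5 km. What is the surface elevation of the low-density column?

4.1 km

ρ_ref D = ρ (D + h) → h = D (ρ_ref − ρ)/ρ.
h = 107.5 km × (2833 − 2729)/2729 = 4.1 km.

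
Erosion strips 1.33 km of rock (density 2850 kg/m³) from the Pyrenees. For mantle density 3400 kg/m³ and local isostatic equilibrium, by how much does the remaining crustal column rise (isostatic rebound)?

Unloading: uplift u = e ρ_c/ρ_m = 1.33 km × 2850/3400 = 1.11 km.

1.11 km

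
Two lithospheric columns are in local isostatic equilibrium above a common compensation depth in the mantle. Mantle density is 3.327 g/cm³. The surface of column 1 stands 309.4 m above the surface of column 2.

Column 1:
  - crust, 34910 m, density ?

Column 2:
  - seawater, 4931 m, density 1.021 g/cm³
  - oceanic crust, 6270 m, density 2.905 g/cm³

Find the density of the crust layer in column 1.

2.9 g/cm³

Take the compensation level at the base of the deeper column (depth z_c below the surface of column 1) and equate Σ ρ_i t_i down to z_c; mantle fills any gap and the z_c terms cancel.
Column 1: 34910×ρ + (z_c − 34910)×3.327
Column 2: 309.4×0 + 4931×1.021 + 6270×2.905 + (z_c − 309.4 − 11201)×3.327
The z_c×3.327 term appears on both sides and cancels. Collect the known terms of each column as K = Σ(ρt)_known − 3.327 × (depth of known layers): K_1 = 0 − 3.327×34910 = −116145.57; K_2 = 23248.901 − 3.327×(309.4 + 11201) = −15046.1998.
Balance: K_1 + 34910×ρ = K_2, so ρ = (K_2 − K_1)/34910 = 101099/34910 = 2.9 g/cm³.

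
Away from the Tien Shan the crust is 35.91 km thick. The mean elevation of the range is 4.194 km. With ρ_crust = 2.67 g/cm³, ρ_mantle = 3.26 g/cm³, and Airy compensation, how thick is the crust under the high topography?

Root depth r = h ρ_c / (ρ_m − ρ_c) = 4.194 km × 2.67 / 0.59 = 18.98 km.
Total thickness = T + h + r = 35.91 km + 4.194 km + 18.98 km = 59.1 km.

59.1 km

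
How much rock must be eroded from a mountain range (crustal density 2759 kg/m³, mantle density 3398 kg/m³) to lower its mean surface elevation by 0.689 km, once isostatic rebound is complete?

3.66 km

Net drop Δ = e − u = e − e ρ_c/ρ_m = e (ρ_m − ρ_c)/ρ_m.
e = Δ ρ_m/(ρ_m − ρ_c) = 0.689 km × 3398/639 = 3.66 km.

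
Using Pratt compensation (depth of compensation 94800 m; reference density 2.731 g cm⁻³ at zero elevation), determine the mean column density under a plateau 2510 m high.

2.66 g cm⁻³

Pratt balance: ρ_ref D = ρ (D + h).
ρ = ρ_ref D/(D + h) = 2.731 × 94800 m/(94800 m + 2510 m) = 2.66 g cm⁻³.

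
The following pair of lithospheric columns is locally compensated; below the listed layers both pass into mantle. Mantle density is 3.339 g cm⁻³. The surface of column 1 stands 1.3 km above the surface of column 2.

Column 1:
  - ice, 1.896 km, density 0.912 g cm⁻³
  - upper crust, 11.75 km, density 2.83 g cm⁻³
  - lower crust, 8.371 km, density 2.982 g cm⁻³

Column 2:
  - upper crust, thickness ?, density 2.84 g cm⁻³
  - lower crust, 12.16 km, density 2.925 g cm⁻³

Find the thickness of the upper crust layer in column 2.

Take the compensation level at the base of the deeper column (depth z_c below the surface of column 1) and equate Σ ρ_i t_i down to z_c; mantle fills any gap and the z_c terms cancel.
Column 1: 1.896×0.912 + 11.75×2.83 + 8.371×2.982 + (z_c − 22.017)×3.339
Column 2: 1.3×0 + x×2.84 + 12.16×2.925 + (z_c − 1.3 − 12.16 − x)×3.339
The z_c×3.339 term appears on both sides and cancels. Collect the known terms of each column as K = Σ(ρt)_known − 3.339 × (depth of known layers): K_1 = 59.943974 − 3.339×22.017 = −13.570789; K_2 = 35.568 − 3.339×(1.3 + 12.16) = −9.37494.
Balance: K_1 = K_2 − x×(3.339 − 2.84), so x = (K_2 − K_1)/(3.339 − 2.84) = 4.19585/0.499 = 8.41 km.

8.41 km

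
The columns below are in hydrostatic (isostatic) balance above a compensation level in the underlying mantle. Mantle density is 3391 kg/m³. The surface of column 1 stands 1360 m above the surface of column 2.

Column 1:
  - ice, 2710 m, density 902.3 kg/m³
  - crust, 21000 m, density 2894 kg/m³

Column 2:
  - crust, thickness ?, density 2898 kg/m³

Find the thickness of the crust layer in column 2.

25500 m

Take the compensation level at the base of the deeper column (depth z_c below the surface of column 1) and equate Σ ρ_i t_i down to z_c; mantle fills any gap and the z_c terms cancel.
Column 1: 2710×902.3 + 21000×2894 + (z_c − 23710)×3391
Column 2: 1360×0 + x×2898 + (z_c − 1360 − 0 − x)×3391
The z_c×3391 term appears on both sides and cancels. Collect the known terms of each column as K = Σ(ρt)_known − 3391 × (depth of known layers): K_1 = 63219233 − 3391×23710 = −17181377; K_2 = 0 − 3391×(1360 + 0) = −4611760.
Balance: K_1 = K_2 − x×(3391 − 2898), so x = (K_2 − K_1)/(3391 − 2898) = 12569600/493 = 25500 m.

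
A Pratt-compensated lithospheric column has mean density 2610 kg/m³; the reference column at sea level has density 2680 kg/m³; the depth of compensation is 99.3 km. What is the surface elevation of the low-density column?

2.66 km

ρ_ref D = ρ (D + h) → h = D (ρ_ref − ρ)/ρ.
h = 99.3 km × (2680 − 2610)/2610 = 2.66 km.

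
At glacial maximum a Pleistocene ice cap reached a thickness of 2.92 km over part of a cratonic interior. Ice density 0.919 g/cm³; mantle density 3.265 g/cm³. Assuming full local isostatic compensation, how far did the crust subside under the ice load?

For local isostatic compensation: the ice load ρ_ice t is balanced by mantle displaced below, ρ_m s.
s = t ρ_ice / ρ_m = 2.92 km × 0.919/3.265 = 0.822 km.

0.822 km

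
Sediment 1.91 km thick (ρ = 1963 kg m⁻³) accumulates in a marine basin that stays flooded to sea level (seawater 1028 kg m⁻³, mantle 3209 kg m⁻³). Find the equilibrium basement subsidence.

0.819 km

Submarine loading: the sediment displaces seawater, and the subsidence is in turn flooded, so s (ρ_m − ρ_w) = t (ρ_sed − ρ_w).
s = 1.91 km × (1963 − 1028) / (3209 − 1028) = 0.819 km.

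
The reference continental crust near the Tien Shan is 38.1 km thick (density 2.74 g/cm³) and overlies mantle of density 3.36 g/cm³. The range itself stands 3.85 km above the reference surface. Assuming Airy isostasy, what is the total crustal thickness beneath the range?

59 km

Root depth r = h ρ_c / (ρ_m − ρ_c) = 3.85 km × 2.74 / 0.62 = 17.01 km.
Total thickness = T + h + r = 38.1 km + 3.85 km + 17.01 km = 59 km.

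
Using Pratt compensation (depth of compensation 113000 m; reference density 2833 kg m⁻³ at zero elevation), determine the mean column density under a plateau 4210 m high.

Pratt balance: ρ_ref D = ρ (D + h).
ρ = ρ_ref D/(D + h) = 2833 × 113000 m/(113000 m + 4210 m) = 2730 kg m⁻³.

2730 kg m⁻³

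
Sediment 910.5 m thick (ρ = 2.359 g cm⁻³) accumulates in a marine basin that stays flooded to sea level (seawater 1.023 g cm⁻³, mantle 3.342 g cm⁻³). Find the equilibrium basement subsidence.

525 m

Submarine loading: the sediment displaces seawater, and the subsidence is in turn flooded, so s (ρ_m − ρ_w) = t (ρ_sed − ρ_w).
s = 910.5 m × (2.359 − 1.023) / (3.342 − 1.023) = 525 m.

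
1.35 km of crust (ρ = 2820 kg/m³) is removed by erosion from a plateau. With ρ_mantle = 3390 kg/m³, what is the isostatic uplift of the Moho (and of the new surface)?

Unloading: uplift u = e ρ_c/ρ_m = 1.35 km × 2820/3390 = 1.12 km.

1.12 km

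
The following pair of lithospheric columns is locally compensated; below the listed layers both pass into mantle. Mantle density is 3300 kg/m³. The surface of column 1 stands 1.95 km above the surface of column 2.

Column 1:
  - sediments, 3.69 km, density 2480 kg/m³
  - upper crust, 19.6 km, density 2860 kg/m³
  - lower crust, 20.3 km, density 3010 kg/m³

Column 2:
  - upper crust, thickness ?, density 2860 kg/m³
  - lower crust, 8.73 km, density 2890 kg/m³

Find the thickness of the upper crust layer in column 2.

17.1 km

Take the compensation level at the base of the deeper column (depth z_c below the surface of column 1) and equate Σ ρ_i t_i down to z_c; mantle fills any gap and the z_c terms cancel.
Column 1: 3.69×2480 + 19.6×2860 + 20.3×3010 + (z_c − 43.59)×3300
Column 2: 1.95×0 + x×2860 + 8.73×2890 + (z_c − 1.95 − 8.73 − x)×3300
The z_c×3300 term appears on both sides and cancels. Collect the known terms of each column as K = Σ(ρt)_known − 3300 × (depth of known layers): K_1 = 126310.2 − 3300×43.59 = −17536.8; K_2 = 25229.7 − 3300×(1.95 + 8.73) = −10014.3.
Balance: K_1 = K_2 − x×(3300 − 2860), so x = (K_2 − K_1)/(3300 − 2860) = 7522.5/440 = 17.1 km.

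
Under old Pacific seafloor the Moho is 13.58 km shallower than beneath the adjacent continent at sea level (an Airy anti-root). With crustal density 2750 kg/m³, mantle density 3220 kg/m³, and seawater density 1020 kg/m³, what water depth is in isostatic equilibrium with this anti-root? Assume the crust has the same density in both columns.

Replacing a thickness d of crust by seawater at the top must be balanced by replacing crust with mantle at the base: d (ρ_c − ρ_w) = a (ρ_m − ρ_c).
d = a (ρ_m − ρ_c)/(ρ_c − ρ_w) = 13.58 km × 470/1730 = 3.69 km.

3.69 km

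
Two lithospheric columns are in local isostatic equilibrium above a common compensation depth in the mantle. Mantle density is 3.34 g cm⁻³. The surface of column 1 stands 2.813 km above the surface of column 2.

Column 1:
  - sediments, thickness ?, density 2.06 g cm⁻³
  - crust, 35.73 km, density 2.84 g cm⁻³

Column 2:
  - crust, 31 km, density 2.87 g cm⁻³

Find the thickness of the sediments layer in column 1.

4.77 km

Take the compensation level at the base of the deeper column (depth z_c below the surface of column 1) and equate Σ ρ_i t_i down to z_c; mantle fills any gap and the z_c terms cancel.
Column 1: x×2.06 + 35.73×2.84 + (z_c − 35.73 − x)×3.34
Column 2: 2.813×0 + 31×2.87 + (z_c − 2.813 − 31)×3.34
The z_c×3.34 term appears on both sides and cancels. Collect the known terms of each column as K = Σ(ρt)_known − 3.34 × (depth of known layers): K_1 = 101.4732 − 3.34×35.73 = −17.865; K_2 = 88.97 − 3.34×(2.813 + 31) = −23.96542.
Balance: K_1 − x×(3.34 − 2.06) = K_2, so x = (K_1 − K_2)/(3.34 − 2.06) = 6.10042/1.28 = 4.77 km.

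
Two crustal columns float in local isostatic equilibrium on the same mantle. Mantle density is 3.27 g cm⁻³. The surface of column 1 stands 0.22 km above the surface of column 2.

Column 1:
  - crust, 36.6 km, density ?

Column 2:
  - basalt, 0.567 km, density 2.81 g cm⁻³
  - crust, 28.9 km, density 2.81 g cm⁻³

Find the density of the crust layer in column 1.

Take the compensation level at the base of the deeper column (depth z_c below the surface of column 1) and equate Σ ρ_i t_i down to z_c; mantle fills any gap and the z_c terms cancel.
Column 1: 36.6×ρ + (z_c − 36.6)×3.27
Column 2: 0.22×0 + 0.567×2.81 + 28.9×2.81 + (z_c − 0.22 − 29.467)×3.27
The z_c×3.27 term appears on both sides and cancels. Collect the known terms of each column as K = Σ(ρt)_known − 3.27 × (depth of known layers): K_1 = 0 − 3.27×36.6 = −119.682; K_2 = 82.80227 − 3.27×(0.22 + 29.467) = −14.27422.
Balance: K_1 + 36.6×ρ = K_2, so ρ = (K_2 − K_1)/36.6 = 105.408/36.6 = 2.88 g cm⁻³.

2.88 g cm⁻³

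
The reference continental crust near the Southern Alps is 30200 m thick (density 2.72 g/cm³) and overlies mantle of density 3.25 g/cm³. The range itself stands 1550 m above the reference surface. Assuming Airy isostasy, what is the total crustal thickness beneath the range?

Root depth r = h ρ_c / (ρ_m − ρ_c) = 1550 m × 2.72 / 0.53 = 7955 m.
Total thickness = T + h + r = 30200 m + 1550 m + 7955 m = 39700 m.

39700 m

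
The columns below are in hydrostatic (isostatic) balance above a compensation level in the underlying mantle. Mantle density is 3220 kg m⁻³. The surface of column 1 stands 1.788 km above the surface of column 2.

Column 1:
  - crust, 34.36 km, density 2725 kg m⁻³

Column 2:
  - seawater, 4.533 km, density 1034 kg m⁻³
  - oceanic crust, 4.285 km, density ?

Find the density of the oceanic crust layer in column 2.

2910 kg m⁻³

Take the compensation level at the base of the deeper column (depth z_c below the surface of column 1) and equate Σ ρ_i t_i down to z_c; mantle fills any gap and the z_c terms cancel.
Column 1: 34.36×2725 + (z_c − 34.36)×3220
Column 2: 1.788×0 + 4.533×1034 + 4.285×ρ + (z_c − 1.788 − 8.818)×3220
The z_c×3220 term appears on both sides and cancels. Collect the known terms of each column as K = Σ(ρt)_known − 3220 × (depth of known layers): K_1 = 93631 − 3220×34.36 = −17008.2; K_2 = 4687.122 − 3220×(1.788 + 8.818) = −29464.198.
Balance: K_1 = K_2 + 4.285×ρ, so ρ = (K_1 − K_2)/4.285 = 12456/4.285 = 2910 kg m⁻³.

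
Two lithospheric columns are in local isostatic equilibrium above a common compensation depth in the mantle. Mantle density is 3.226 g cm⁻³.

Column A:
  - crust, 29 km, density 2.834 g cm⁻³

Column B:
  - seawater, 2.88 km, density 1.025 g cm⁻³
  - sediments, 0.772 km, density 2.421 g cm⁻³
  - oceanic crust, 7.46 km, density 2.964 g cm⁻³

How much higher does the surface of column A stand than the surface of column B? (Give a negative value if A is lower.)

For any compensation level in the mantle, the mantle terms cancel and isostasy reduces to e = (Σt_A − Σt_B) − (Σ(ρt)_A − Σ(ρt)_B) / ρ_m.
Σt_A = 29 km; Σt_B = 11.112 km; Σ(ρt)_A = 82.186; Σ(ρt)_B = 26.932452 (in km·g cm⁻³).
e = (29 − 11.112) − (82.186 − 26.932452) / 3.226 = 0.76 km.

0.76 km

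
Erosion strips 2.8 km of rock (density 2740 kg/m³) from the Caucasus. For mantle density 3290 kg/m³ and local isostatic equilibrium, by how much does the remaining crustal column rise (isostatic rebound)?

2.33 km

Unloading: uplift u = e ρ_c/ρ_m = 2.8 km × 2740/3290 = 2.33 km.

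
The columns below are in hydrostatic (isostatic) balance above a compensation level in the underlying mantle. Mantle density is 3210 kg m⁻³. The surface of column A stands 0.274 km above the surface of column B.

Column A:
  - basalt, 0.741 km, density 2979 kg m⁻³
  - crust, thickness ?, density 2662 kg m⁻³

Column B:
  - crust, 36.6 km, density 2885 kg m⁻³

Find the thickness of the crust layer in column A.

Take the compensation level at the base of the deeper column (depth z_c below the surface of column A) and equate Σ ρ_i t_i down to z_c; mantle fills any gap and the z_c terms cancel.
Column A: 0.741×2979 + x×2662 + (z_c − 0.741 − x)×3210
Column B: 0.274×0 + 36.6×2885 + (z_c − 0.274 − 36.6)×3210
The z_c×3210 term appears on both sides and cancels. Collect the known terms of each column as K = Σ(ρt)_known − 3210 × (depth of known layers): K_A = 2207.439 − 3210×0.741 = −171.171; K_B = 105591 − 3210×(0.274 + 36.6) = −12774.54.
Balance: K_A − x×(3210 − 2662) = K_B, so x = (K_A − K_B)/(3210 − 2662) = 12603.4/548 = 23 km.

23 km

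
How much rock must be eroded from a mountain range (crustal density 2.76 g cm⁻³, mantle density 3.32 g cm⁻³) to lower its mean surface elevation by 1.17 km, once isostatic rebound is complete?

6.94 km

Net drop Δ = e − u = e − e ρ_c/ρ_m = e (ρ_m − ρ_c)/ρ_m.
e = Δ ρ_m/(ρ_m − ρ_c) = 1.17 km × 3.32/0.56 = 6.94 km.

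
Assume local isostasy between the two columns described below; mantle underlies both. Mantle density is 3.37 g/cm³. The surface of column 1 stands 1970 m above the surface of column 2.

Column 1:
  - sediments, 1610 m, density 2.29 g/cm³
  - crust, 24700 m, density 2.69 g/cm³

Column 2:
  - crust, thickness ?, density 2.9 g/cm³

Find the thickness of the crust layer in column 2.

Take the compensation level at the base of the deeper column (depth z_c below the surface of column 1) and equate Σ ρ_i t_i down to z_c; mantle fills any gap and the z_c terms cancel.
Column 1: 1610×2.29 + 24700×2.69 + (z_c − 26310)×3.37
Column 2: 1970×0 + x×2.9 + (z_c − 1970 − 0 − x)×3.37
The z_c×3.37 term appears on both sides and cancels. Collect the known terms of each column as K = Σ(ρt)_known − 3.37 × (depth of known layers): K_1 = 70129.9 − 3.37×26310 = −18534.8; K_2 = 0 − 3.37×(1970 + 0) = −6638.9.
Balance: K_1 = K_2 − x×(3.37 − 2.9), so x = (K_2 − K_1)/(3.37 − 2.9) = 11895.9/0.47 = 25300 m.

25300 m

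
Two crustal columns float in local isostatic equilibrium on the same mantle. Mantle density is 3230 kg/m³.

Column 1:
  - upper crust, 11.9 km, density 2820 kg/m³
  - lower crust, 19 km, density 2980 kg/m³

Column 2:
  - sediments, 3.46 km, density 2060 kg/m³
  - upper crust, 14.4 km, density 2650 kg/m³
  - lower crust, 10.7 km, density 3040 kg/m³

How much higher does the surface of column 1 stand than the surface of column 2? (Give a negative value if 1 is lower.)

For any compensation level in the mantle, the mantle terms cancel and isostasy reduces to e = (Σt_1 − Σt_2) − (Σ(ρt)_1 − Σ(ρt)_2) / ρ_m.
Σt_1 = 30.9 km; Σt_2 = 28.56 km; Σ(ρt)_1 = 90178; Σ(ρt)_2 = 77815.6 (in km·kg/m³).
e = (30.9 − 28.56) − (90178 − 77815.6) / 3230 = −1.49 km.

−1.49 km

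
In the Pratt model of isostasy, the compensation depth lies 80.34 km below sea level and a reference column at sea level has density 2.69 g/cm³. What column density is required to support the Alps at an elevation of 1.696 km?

Pratt balance: ρ_ref D = ρ (D + h).
ρ = ρ_ref D/(D + h) = 2.69 × 80.34 km/(80.34 km + 1.696 km) = 2.63 g/cm³.

2.63 g/cm³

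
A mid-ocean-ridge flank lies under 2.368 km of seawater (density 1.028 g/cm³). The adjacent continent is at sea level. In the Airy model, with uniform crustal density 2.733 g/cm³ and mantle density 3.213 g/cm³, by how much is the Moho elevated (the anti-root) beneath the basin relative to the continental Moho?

For local isostatic compensation: replacing crust with seawater at the top is compensated by replacing crust with mantle at the base: d (ρ_c − ρ_w) = a (ρ_m − ρ_c).
a = d (ρ_c − ρ_w)/(ρ_m − ρ_c) = 2.368 km × 1.705/0.48 = 8.41 km.

8.41 km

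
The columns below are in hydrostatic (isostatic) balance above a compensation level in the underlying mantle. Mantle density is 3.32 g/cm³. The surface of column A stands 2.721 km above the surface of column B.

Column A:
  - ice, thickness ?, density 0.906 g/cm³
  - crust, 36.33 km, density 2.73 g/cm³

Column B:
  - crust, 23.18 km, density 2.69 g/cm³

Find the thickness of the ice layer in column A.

Take the compensation level at the base of the deeper column (depth z_c below the surface of column A) and equate Σ ρ_i t_i down to z_c; mantle fills any gap and the z_c terms cancel.
Column A: x×0.906 + 36.33×2.73 + (z_c − 36.33 − x)×3.32
Column B: 2.721×0 + 23.18×2.69 + (z_c − 2.721 − 23.18)×3.32
The z_c×3.32 term appears on both sides and cancels. Collect the known terms of each column as K = Σ(ρt)_known − 3.32 × (depth of known layers): K_A = 99.1809 − 3.32×36.33 = −21.4347; K_B = 62.3542 − 3.32×(2.721 + 23.18) = −23.63712.
Balance: K_A − x×(3.32 − 0.906) = K_B, so x = (K_A − K_B)/(3.32 − 0.906) = 2.20242/2.414 = 0.912 km.

0.912 km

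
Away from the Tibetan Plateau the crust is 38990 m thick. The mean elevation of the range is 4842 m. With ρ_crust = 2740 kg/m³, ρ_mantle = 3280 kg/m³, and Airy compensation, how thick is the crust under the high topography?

Root depth r = h ρ_c / (ρ_m − ρ_c) = 4842 m × 2740 / 540 = 24570 m.
Total thickness = T + h + r = 38990 m + 4842 m + 24570 m = 68400 m.

68400 m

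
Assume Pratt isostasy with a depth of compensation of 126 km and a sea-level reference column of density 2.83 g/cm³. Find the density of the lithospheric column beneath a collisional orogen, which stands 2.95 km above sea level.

Pratt balance: ρ_ref D = ρ (D + h).
ρ = ρ_ref D/(D + h) = 2.83 × 126 km/(126 km + 2.95 km) = 2.77 g/cm³.

2.77 g/cm³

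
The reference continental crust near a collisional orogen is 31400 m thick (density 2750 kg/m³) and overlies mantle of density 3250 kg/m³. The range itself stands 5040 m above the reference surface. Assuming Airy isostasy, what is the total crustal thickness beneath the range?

Root depth r = h ρ_c / (ρ_m − ρ_c) = 5040 m × 2750 / 500 = 27720 m.
Total thickness = T + h + r = 31400 m + 5040 m + 27720 m = 64200 m.

64200 m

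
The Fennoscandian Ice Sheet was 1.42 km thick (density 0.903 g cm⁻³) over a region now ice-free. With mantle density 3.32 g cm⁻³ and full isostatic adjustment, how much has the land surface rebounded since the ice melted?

0.386 km

Removing the load lets mantle flow back in; uplift u satisfies ρ_ice t = ρ_m u.
u = t ρ_ice/ρ_m = 1.42 km × 0.903/3.32 = 0.386 km.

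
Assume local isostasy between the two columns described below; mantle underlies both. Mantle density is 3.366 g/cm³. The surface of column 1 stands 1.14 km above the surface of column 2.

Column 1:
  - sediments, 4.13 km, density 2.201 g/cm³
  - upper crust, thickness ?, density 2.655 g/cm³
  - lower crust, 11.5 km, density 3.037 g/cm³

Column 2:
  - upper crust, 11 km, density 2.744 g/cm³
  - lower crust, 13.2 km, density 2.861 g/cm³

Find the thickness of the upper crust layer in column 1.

12.3 km

Take the compensation level at the base of the deeper column (depth z_c below the surface of column 1) and equate Σ ρ_i t_i down to z_c; mantle fills any gap and the z_c terms cancel.
Column 1: 4.13×2.201 + x×2.655 + 11.5×3.037 + (z_c − 15.63 − x)×3.366
Column 2: 1.14×0 + 11×2.744 + 13.2×2.861 + (z_c − 1.14 − 24.2)×3.366
The z_c×3.366 term appears on both sides and cancels. Collect the known terms of each column as K = Σ(ρt)_known − 3.366 × (depth of known layers): K_1 = 44.01563 − 3.366×15.63 = −8.59495; K_2 = 67.9492 − 3.366×(1.14 + 24.2) = −17.34524.
Balance: K_1 − x×(3.366 − 2.655) = K_2, so x = (K_1 − K_2)/(3.366 − 2.655) = 8.75029/0.711 = 12.3 km.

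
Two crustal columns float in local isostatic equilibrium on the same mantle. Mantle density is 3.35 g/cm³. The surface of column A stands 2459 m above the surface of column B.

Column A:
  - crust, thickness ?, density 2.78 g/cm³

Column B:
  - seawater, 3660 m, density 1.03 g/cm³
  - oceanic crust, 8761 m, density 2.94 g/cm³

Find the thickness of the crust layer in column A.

Take the compensation level at the base of the deeper column (depth z_c below the surface of column A) and equate Σ ρ_i t_i down to z_c; mantle fills any gap and the z_c terms cancel.
Column A: x×2.78 + (z_c − 0 − x)×3.35
Column B: 2459×0 + 3660×1.03 + 8761×2.94 + (z_c − 2459 − 12421)×3.35
The z_c×3.35 term appears on both sides and cancels. Collect the known terms of each column as K = Σ(ρt)_known − 3.35 × (depth of known layers): K_A = 0 − 3.35×0 = 0; K_B = 29527.14 − 3.35×(2459 + 12421) = −20320.86.
Balance: K_A − x×(3.35 − 2.78) = K_B, so x = (K_A − K_B)/(3.35 − 2.78) = 20320.9/0.57 = 35700 m.

35700 m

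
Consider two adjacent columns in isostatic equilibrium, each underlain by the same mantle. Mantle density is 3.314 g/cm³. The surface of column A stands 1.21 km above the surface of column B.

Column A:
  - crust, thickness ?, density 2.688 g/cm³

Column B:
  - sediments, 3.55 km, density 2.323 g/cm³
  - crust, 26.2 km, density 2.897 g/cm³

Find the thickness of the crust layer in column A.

29.5 km

Take the compensation level at the base of the deeper column (depth z_c below the surface of column A) and equate Σ ρ_i t_i down to z_c; mantle fills any gap and the z_c terms cancel.
Column A: x×2.688 + (z_c − 0 − x)×3.314
Column B: 1.21×0 + 3.55×2.323 + 26.2×2.897 + (z_c − 1.21 − 29.75)×3.314
The z_c×3.314 term appears on both sides and cancels. Collect the known terms of each column as K = Σ(ρt)_known − 3.314 × (depth of known layers): K_A = 0 − 3.314×0 = 0; K_B = 84.14805 − 3.314×(1.21 + 29.75) = −18.45339.
Balance: K_A − x×(3.314 − 2.688) = K_B, so x = (K_A − K_B)/(3.314 − 2.688) = 18.4534/0.626 = 29.5 km.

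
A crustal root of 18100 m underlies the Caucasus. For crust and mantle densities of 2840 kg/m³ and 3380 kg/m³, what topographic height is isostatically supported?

3440 m

In Airy isostatic equilibrium: ρ_c h = (ρ_m − ρ_c) r.
h = r (ρ_m − ρ_c) / ρ_c = 18100 m × (3380 − 2840) / 2840 = 3440 m.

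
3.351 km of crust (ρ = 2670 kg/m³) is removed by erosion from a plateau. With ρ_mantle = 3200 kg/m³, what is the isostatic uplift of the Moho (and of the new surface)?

2.8 km

Unloading: uplift u = e ρ_c/ρ_m = 3.351 km × 2670/3200 = 2.8 km.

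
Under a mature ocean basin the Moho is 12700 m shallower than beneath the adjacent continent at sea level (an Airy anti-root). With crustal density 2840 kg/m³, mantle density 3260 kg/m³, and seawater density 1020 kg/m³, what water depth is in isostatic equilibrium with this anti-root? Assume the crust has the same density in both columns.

2930 m

Replacing a thickness d of crust by seawater at the top must be balanced by replacing crust with mantle at the base: d (ρ_c − ρ_w) = a (ρ_m − ρ_c).
d = a (ρ_m − ρ_c)/(ρ_c − ρ_w) = 12700 m × 420/1820 = 2930 m.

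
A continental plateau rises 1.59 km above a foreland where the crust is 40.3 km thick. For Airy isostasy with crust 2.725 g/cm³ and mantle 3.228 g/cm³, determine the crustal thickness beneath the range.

Root depth r = h ρ_c / (ρ_m − ρ_c) = 1.59 km × 2.725 / 0.503 = 8.614 km.
Total thickness = T + h + r = 40.3 km + 1.59 km + 8.614 km = 50.5 km.

50.5 km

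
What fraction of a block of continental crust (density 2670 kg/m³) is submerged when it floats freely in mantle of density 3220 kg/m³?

Submerged fraction = ρ_obj/ρ_fluid = 2670/3220 = 0.829.

0.829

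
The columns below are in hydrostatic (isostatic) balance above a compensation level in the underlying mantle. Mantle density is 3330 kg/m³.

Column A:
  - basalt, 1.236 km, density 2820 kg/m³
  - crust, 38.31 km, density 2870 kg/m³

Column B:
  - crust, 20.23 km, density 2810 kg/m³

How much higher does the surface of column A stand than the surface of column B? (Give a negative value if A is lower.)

For any compensation level in the mantle, the mantle terms cancel and isostasy reduces to e = (Σt_A − Σt_B) − (Σ(ρt)_A − Σ(ρt)_B) / ρ_m.
Σt_A = 39.546 km; Σt_B = 20.23 km; Σ(ρt)_A = 113435.22; Σ(ρt)_B = 56846.3 (in km·kg/m³).
e = (39.546 − 20.23) − (113435.22 − 56846.3) / 3330 = 2.32 km.

2.32 km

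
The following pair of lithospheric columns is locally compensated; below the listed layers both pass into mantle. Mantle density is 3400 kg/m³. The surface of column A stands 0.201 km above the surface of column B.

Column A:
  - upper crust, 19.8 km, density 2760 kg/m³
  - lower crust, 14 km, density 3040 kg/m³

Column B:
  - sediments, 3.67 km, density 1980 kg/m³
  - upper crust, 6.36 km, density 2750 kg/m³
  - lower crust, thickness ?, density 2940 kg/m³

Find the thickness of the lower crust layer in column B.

16.7 km

Take the compensation level at the base of the deeper column (depth z_c below the surface of column A) and equate Σ ρ_i t_i down to z_c; mantle fills any gap and the z_c terms cancel.
Column A: 19.8×2760 + 14×3040 + (z_c − 33.8)×3400
Column B: 0.201×0 + 3.67×1980 + 6.36×2750 + x×2940 + (z_c − 0.201 − 10.03 − x)×3400
The z_c×3400 term appears on both sides and cancels. Collect the known terms of each column as K = Σ(ρt)_known − 3400 × (depth of known layers): K_A = 97208 − 3400×33.8 = −17712; K_B = 24756.6 − 3400×(0.201 + 10.03) = −10028.8.
Balance: K_A = K_B − x×(3400 − 2940), so x = (K_B − K_A)/(3400 − 2940) = 7683.2/460 = 16.7 km.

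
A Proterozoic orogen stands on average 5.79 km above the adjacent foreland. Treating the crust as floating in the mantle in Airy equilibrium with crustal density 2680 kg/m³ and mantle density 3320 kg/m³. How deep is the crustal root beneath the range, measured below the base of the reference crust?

For local isostatic compensation: the weight of the topography is balanced by the buoyancy of the root, ρ_c h = (ρ_m − ρ_c) r.
r = h · ρ_c / (ρ_m − ρ_c) = 5.79 km × 2680 / (3320 − 2680) = 24.2 km.

24.2 km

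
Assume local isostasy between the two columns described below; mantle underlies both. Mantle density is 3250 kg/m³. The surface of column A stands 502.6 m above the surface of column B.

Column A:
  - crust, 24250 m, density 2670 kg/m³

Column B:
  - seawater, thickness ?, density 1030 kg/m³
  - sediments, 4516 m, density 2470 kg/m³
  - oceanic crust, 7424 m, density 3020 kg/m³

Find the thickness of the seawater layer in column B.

Take the compensation level at the base of the deeper column (depth z_c below the surface of column A) and equate Σ ρ_i t_i down to z_c; mantle fills any gap and the z_c terms cancel.
Column A: 24250×2670 + (z_c − 24250)×3250
Column B: 502.6×0 + x×1030 + 4516×2470 + 7424×3020 + (z_c − 502.6 − 11940 − x)×3250
The z_c×3250 term appears on both sides and cancels. Collect the known terms of each column as K = Σ(ρt)_known − 3250 × (depth of known layers): K_A = 64747500 − 3250×24250 = −14065000; K_B = 33575000 − 3250×(502.6 + 11940) = −6863450.
Balance: K_A = K_B − x×(3250 − 1030), so x = (K_B − K_A)/(3250 − 1030) = 7201550/2220 = 3240 m.

3240 m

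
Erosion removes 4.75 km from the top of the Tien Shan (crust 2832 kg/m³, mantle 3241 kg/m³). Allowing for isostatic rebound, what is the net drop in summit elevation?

Rebound u = e ρ_c/ρ_m = 4.75 km × 2832/3241 = 4.151 km.
Net surface drop = e − u = 4.75 km − 4.151 km = e (ρ_m − ρ_c)/ρ_m = 0.599 km.

0.599 km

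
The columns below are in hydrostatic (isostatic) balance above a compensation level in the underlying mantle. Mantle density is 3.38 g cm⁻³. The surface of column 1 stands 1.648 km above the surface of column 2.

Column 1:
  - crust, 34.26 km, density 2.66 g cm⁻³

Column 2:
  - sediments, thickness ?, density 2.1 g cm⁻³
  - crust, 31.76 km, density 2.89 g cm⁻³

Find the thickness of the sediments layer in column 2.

Take the compensation level at the base of the deeper column (depth z_c below the surface of column 1) and equate Σ ρ_i t_i down to z_c; mantle fills any gap and the z_c terms cancel.
Column 1: 34.26×2.66 + (z_c − 34.26)×3.38
Column 2: 1.648×0 + x×2.1 + 31.76×2.89 + (z_c − 1.648 − 31.76 − x)×3.38
The z_c×3.38 term appears on both sides and cancels. Collect the known terms of each column as K = Σ(ρt)_known − 3.38 × (depth of known layers): K_1 = 91.1316 − 3.38×34.26 = −24.6672; K_2 = 91.7864 − 3.38×(1.648 + 31.76) = −21.13264.
Balance: K_1 = K_2 − x×(3.38 − 2.1), so x = (K_2 − K_1)/(3.38 − 2.1) = 3.53456/1.28 = 2.76 km.

2.76 km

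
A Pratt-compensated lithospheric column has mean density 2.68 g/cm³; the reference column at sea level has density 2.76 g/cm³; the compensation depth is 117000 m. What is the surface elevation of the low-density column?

3490 m

ρ_ref D = ρ (D + h) → h = D (ρ_ref − ρ)/ρ.
h = 117000 m × (2.76 − 2.68)/2.68 = 3490 m.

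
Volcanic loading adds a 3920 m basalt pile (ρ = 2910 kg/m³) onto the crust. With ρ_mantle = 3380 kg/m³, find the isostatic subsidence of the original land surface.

Subaerial loading: s = t ρ_load / ρ_m.
s = 3920 m × 2910/3380 = 3370 m.

3370 m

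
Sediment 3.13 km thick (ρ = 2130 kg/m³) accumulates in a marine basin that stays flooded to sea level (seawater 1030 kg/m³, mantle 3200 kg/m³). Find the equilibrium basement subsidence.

Submarine loading: the sediment displaces seawater, and the subsidence is in turn flooded, so s (ρ_m − ρ_w) = t (ρ_sed − ρ_w).
s = 3.13 km × (2130 − 1030) / (3200 − 1030) = 1.59 km.

1.59 km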